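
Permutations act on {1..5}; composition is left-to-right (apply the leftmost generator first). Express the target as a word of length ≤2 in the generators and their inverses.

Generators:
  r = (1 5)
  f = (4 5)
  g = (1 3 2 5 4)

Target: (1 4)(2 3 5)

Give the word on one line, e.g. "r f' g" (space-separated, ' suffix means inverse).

g' r

  after g': (1 4 5 2 3)
  after r: (1 4)(2 3 5)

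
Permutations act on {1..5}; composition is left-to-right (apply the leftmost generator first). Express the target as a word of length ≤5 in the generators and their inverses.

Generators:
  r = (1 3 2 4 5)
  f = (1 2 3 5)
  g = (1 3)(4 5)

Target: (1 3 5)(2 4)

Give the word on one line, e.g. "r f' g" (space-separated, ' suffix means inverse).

  after g': (1 3)(4 5)
  after r: (1 2 4)
  after f: (1 3 5)(2 4)

g' r f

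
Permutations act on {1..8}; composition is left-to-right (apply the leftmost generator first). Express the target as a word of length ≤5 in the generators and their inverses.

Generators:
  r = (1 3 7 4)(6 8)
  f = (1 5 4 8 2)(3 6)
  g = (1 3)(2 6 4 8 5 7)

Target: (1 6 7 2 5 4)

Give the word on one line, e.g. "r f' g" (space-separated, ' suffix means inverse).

  after f': (1 2 8 4 5)(3 6)
  after g: (1 6)(2 5 3 4 7)
  after r': (1 8 6 4 3 7 2 5)
  after r': (1 6 7 2 5 4)

f' g r' r'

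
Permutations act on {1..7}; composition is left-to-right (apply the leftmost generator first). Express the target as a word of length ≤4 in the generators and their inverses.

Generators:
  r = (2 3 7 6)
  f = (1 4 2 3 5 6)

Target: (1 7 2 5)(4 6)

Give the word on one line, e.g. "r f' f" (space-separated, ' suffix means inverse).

  after f: (1 4 2 3 5 6)
  after f: (1 2 5)(3 6 4)
  after r: (1 3 2 5)(4 7 6)
  after r: (1 7 2 5)(4 6)

f f r r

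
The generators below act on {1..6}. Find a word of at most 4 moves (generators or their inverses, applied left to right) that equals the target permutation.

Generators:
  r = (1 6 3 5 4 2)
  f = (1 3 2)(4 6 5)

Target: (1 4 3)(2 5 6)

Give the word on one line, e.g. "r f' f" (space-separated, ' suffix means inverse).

  after r': (1 2 4 5 3 6)
  after r': (1 4 3)(2 5 6)

r' r'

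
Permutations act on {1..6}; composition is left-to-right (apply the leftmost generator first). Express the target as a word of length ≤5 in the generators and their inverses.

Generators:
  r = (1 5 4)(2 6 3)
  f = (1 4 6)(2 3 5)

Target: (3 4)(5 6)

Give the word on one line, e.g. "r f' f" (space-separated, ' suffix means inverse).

  after r': (1 4 5)(2 3 6)
  after f': (3 4)(5 6)
  after r': (1 4 6)(2 3 5)
  after r': (1 5 3)(2 6 4)
  after r': (3 4)(5 6)

r' f' r' r' r'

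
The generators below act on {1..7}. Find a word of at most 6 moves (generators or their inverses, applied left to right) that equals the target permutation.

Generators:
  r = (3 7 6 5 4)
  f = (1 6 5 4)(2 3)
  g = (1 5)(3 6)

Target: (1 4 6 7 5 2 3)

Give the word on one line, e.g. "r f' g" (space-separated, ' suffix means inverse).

r' g' f g' g'

  after r': (3 4 5 6 7)
  after g': (1 5 3 4)(6 7)
  after f: (1 4 6 7 5 2 3)
  after g': (1 4 3 5 2 6 7)
  after g': (1 4 6 7 5 2 3)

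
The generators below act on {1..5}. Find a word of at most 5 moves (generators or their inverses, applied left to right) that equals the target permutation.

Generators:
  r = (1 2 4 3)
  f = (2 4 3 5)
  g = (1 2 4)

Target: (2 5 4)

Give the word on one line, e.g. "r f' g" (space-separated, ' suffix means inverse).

  after f: (2 4 3 5)
  after r: (1 2 3 5 4)
  after r: (1 4 2)(3 5)
  after g: (3 5)
  after f': (2 5 4)

f r r g f'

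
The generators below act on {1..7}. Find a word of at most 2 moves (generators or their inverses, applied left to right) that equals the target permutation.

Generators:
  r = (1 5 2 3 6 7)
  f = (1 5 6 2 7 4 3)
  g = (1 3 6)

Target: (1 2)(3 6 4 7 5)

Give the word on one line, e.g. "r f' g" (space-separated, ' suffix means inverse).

  after r': (1 7 6 3 2 5)
  after f': (1 2)(3 6 4 7 5)

r' f'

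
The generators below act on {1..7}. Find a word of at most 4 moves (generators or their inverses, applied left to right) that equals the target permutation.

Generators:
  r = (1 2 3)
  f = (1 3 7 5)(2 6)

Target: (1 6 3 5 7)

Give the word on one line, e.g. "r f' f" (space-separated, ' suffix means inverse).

  after r: (1 2 3)
  after f': (1 6 2)(3 5 7)
  after r': (1 6)(2 3 5 7)
  after r': (1 6 3 5 7)

r f' r' r'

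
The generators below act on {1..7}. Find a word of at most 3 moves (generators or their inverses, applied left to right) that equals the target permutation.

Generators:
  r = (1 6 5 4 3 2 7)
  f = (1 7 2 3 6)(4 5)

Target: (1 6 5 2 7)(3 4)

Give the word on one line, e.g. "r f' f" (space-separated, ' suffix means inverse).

f r r

  after f: (1 7 2 3 6)(4 5)
  after r: (3 5)
  after r: (1 6 5 2 7)(3 4)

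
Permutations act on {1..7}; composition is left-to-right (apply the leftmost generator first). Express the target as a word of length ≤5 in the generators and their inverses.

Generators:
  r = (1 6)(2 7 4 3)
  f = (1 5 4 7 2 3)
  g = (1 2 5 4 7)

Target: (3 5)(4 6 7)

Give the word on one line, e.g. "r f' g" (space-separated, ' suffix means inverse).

f' g' g' r g'

  after f': (1 3 2 7 4 5)
  after g': (1 3)(2 4)(5 7)
  after g': (1 3 7 2 5 4)
  after r: (1 2 5 3 4 6)
  after g': (3 5)(4 6 7)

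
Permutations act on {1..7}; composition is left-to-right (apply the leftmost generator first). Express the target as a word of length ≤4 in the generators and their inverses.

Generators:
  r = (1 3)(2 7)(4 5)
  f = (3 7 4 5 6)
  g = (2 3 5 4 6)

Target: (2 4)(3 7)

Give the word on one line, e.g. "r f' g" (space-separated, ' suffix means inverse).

f g' g'

  after f: (3 7 4 5 6)
  after g': (2 6)(3 7 5 4)
  after g': (2 4)(3 7)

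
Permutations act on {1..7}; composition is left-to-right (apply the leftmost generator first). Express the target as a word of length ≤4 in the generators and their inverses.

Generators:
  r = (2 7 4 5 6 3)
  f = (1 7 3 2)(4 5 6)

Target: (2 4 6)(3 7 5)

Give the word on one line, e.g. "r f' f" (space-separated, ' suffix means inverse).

  after r: (2 7 4 5 6 3)
  after f: (1 7 5 4 6 2 3)
  after r': (1 2 6 3)(4 5 7)
  after f: (2 4 6)(3 7 5)

r f r' f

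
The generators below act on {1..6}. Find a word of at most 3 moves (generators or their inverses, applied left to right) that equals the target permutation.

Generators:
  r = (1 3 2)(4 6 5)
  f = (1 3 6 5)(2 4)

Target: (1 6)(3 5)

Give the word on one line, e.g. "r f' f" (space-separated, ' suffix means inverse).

  after f': (1 5 6 3)(2 4)
  after f': (1 6)(3 5)

f' f'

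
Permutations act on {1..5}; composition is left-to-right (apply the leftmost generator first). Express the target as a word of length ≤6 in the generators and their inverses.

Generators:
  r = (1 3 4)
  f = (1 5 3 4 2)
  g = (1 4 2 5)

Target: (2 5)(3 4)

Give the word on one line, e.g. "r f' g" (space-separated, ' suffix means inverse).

  after r': (1 4 3)
  after f: (1 2)(3 5)
  after r': (1 2 4 3 5)
  after g: (1 5 4 3)
  after g: (2 5)(3 4)

r' f r' g g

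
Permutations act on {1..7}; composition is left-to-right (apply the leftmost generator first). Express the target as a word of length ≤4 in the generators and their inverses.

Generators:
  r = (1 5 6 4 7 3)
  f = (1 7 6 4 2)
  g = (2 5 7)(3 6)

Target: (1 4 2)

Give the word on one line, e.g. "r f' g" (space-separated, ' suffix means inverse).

r g' g' r'

  after r: (1 5 6 4 7 3)
  after g': (1 2 7 6 4 5 3)
  after g': (1 7 3)(2 5 6 4)
  after r': (1 4 2)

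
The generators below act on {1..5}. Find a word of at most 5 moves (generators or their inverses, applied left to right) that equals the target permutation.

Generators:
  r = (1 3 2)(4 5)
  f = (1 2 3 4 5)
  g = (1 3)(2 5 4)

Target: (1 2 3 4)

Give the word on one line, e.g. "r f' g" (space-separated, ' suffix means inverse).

r r r f

  after r: (1 3 2)(4 5)
  after r: (1 2 3)
  after r: (4 5)
  after f: (1 2 3 4)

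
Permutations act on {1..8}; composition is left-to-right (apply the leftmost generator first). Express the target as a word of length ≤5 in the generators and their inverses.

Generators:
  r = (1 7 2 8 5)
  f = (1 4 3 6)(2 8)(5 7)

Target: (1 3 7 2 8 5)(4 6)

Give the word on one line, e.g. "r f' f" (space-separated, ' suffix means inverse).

  after f: (1 4 3 6)(2 8)(5 7)
  after f: (1 3)(4 6)
  after r: (1 3 7 2 8 5)(4 6)

f f r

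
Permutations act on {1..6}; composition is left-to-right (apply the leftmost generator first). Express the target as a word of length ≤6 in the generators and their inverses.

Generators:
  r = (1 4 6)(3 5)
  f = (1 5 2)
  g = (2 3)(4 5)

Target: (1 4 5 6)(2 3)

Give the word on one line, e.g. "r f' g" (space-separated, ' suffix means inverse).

g' r' g g r'

  after g': (2 3)(4 5)
  after r': (1 6 4 3 2 5)
  after g: (1 6 5)(2 4)
  after g: (1 6 4 3 2 5)
  after r': (1 4 5 6)(2 3)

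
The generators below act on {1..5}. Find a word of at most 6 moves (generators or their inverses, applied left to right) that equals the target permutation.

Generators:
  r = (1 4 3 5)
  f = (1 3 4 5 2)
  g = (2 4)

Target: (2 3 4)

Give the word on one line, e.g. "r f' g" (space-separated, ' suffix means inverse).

  after r': (1 5 3 4)
  after g': (1 5 3 2 4)
  after r: (2 3)
  after g: (2 3 4)

r' g' r g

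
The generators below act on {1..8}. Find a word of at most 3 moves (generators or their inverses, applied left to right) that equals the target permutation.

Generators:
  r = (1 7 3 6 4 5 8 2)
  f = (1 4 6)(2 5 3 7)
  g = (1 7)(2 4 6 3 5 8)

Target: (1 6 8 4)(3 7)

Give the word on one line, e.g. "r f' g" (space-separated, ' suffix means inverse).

f' g' r'

  after f': (1 6 4)(2 7 3 5)
  after g': (1 4 7 6 2)(5 8)
  after r': (1 6 8 4)(3 7)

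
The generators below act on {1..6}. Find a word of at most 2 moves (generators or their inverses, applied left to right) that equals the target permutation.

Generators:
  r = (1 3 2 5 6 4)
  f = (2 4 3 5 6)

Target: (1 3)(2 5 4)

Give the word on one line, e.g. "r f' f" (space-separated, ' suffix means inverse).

r' f

  after r': (1 4 6 5 2 3)
  after f: (1 3)(2 5 4)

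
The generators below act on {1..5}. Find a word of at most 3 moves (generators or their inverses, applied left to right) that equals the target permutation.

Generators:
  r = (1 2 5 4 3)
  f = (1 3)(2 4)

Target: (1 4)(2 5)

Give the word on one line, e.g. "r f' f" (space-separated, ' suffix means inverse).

f' r'

  after f': (1 3)(2 4)
  after r': (1 4)(2 5)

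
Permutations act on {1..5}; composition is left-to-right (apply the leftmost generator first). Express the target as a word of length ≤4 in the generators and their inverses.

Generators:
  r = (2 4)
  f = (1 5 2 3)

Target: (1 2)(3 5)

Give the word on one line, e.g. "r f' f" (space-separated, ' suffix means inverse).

  after f': (1 3 2 5)
  after f': (1 2)(3 5)

f' f'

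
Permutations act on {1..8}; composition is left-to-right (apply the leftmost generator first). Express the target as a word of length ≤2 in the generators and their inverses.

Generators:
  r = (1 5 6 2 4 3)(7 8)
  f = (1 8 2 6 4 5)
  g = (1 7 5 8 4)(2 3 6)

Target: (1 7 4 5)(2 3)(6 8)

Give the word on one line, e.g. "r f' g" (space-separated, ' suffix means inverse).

g f'

  after g: (1 7 5 8 4)(2 3 6)
  after f': (1 7 4 5)(2 3)(6 8)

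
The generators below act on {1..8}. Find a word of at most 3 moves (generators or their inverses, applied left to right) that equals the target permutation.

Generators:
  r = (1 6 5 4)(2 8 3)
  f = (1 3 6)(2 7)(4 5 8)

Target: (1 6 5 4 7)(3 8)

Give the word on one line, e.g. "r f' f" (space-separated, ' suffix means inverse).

  after f': (1 6 3)(2 7)(4 8 5)
  after r': (2 7 3 4)(6 8)
  after f': (1 6 5 4 7)(3 8)

f' r' f'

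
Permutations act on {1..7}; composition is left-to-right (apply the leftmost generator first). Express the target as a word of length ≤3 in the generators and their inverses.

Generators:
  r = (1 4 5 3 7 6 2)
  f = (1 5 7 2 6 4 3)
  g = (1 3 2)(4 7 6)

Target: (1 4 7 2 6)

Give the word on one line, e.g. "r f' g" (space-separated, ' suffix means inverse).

  after r: (1 4 5 3 7 6 2)
  after g': (1 6 3 4 5)
  after f: (1 4 7 2 6)

r g' f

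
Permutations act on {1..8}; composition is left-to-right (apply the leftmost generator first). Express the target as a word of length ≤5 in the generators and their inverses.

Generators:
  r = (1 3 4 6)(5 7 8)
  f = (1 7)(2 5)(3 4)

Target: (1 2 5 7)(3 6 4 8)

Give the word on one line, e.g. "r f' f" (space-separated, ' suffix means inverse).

  after f': (1 7)(2 5)(3 4)
  after r': (1 5 2 8 7 6 4)
  after f: (1 2 8)(3 4 7 6)
  after r: (1 2 5 7)(3 6 4 8)

f' r' f r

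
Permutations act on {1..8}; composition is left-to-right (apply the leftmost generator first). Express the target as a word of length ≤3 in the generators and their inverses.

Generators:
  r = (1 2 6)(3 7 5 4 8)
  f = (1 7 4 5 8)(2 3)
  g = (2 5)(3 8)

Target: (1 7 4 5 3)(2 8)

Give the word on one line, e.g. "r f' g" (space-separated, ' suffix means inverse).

g' f

  after g': (2 5)(3 8)
  after f: (1 7 4 5 3)(2 8)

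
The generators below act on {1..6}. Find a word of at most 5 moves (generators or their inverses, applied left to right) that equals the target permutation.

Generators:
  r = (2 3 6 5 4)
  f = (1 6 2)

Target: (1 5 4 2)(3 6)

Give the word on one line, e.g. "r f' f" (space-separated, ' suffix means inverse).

  after f: (1 6 2)
  after r: (1 5 4 2)(3 6)
  after f': (1 5 4 6 3)
  after f': (1 5 4)(2 6 3)
  after f': (1 5 4 2)(3 6)

f r f' f' f'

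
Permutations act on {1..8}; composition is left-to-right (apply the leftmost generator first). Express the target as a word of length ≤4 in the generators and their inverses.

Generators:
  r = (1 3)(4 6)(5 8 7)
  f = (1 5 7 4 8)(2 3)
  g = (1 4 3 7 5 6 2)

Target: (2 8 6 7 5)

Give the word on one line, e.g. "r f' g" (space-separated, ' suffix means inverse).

f' r' f'

  after f': (1 8 4 7 5)(2 3)
  after r': (1 5 3 2)(4 8 6)
  after f': (2 8 6 7 5)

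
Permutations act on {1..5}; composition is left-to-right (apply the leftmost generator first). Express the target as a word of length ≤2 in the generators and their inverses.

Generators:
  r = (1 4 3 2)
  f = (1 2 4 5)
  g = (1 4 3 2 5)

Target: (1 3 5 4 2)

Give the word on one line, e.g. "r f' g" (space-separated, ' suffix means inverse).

g g

  after g: (1 4 3 2 5)
  after g: (1 3 5 4 2)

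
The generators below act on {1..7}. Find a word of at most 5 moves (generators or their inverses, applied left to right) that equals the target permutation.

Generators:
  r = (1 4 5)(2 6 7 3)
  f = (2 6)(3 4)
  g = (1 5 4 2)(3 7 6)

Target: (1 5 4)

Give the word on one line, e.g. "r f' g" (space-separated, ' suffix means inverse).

r' r' r' r'

  after r': (1 5 4)(2 3 7 6)
  after r': (1 4 5)(2 7)(3 6)
  after r': (2 6 7 3)
  after r': (1 5 4)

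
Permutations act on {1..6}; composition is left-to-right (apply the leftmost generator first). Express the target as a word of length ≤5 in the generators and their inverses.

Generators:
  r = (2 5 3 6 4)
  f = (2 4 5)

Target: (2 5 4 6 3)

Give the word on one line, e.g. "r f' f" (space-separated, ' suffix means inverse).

  after r': (2 4 6 3 5)
  after f': (3 4 6)
  after f': (2 5 4 6 3)

r' f' f'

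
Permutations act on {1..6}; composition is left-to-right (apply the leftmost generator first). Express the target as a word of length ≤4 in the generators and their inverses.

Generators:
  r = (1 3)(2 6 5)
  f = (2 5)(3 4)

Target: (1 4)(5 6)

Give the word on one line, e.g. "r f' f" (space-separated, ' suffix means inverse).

r f r'

  after r: (1 3)(2 6 5)
  after f: (1 4 3)(2 6)
  after r': (1 4)(5 6)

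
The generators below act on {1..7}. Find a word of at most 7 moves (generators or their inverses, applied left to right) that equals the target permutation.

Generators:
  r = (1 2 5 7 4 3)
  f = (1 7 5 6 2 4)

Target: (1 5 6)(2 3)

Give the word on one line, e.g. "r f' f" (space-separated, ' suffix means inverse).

r' r' f f f

  after r': (1 3 4 7 5 2)
  after r': (1 4 5)(2 3 7)
  after f: (2 3 5 7 4 6)
  after f: (1 7)(2 3 6 4)
  after f: (1 5 6)(2 3)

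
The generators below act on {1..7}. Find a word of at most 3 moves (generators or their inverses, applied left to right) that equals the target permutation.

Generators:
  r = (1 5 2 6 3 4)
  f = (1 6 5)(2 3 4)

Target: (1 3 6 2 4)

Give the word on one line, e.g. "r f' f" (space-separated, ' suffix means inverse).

  after r: (1 5 2 6 3 4)
  after r: (1 2 3)(4 5 6)
  after f: (1 3 6 2 4)

r r f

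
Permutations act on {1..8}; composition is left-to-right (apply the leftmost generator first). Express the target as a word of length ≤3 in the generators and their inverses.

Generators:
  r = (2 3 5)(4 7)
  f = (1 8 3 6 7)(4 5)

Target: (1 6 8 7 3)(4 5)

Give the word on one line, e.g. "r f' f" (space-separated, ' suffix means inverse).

  after f: (1 8 3 6 7)(4 5)
  after f: (1 3 7 8 6)
  after f: (1 6 8 7 3)(4 5)

f f f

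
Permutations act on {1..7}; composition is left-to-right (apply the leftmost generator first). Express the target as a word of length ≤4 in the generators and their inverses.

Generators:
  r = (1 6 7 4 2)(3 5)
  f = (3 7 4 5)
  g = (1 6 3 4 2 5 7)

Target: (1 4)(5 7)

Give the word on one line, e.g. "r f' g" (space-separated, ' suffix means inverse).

  after r': (1 2 4 7 6)(3 5)
  after g: (1 5 4)(3 7)
  after f': (1 4)(5 7)

r' g f'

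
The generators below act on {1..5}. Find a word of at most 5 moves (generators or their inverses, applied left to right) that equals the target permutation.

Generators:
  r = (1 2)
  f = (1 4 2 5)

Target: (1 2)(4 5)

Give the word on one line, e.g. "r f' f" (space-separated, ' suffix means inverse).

  after r: (1 2)
  after f: (1 5)(2 4)
  after r': (1 5 2 4)
  after f': (1 2)(4 5)

r f r' f'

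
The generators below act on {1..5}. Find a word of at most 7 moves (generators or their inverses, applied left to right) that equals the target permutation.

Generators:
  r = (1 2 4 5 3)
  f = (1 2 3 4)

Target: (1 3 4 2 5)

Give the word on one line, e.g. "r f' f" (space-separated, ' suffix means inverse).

  after f': (1 4 3 2)
  after f': (1 3)(2 4)
  after r: (2 5 3)
  after f': (1 4 3)(2 5)
  after f': (1 3 4 2 5)

f' f' r f' f'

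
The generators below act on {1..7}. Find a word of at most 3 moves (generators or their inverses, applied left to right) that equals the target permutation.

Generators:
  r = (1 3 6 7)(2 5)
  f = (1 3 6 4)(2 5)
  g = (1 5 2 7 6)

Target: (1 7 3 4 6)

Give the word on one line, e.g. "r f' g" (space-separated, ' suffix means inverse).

r' f'

  after r': (1 7 6 3)(2 5)
  after f': (1 7 3 4 6)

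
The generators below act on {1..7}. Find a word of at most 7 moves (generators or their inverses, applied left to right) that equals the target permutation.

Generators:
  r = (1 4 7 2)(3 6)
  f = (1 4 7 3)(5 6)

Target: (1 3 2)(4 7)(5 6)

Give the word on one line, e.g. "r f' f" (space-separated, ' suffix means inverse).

f f r' r' f'

  after f: (1 4 7 3)(5 6)
  after f: (1 7)(3 4)
  after r': (1 4 6 3)(2 7)
  after r': (2 4 3)
  after f': (1 3 2)(4 7)(5 6)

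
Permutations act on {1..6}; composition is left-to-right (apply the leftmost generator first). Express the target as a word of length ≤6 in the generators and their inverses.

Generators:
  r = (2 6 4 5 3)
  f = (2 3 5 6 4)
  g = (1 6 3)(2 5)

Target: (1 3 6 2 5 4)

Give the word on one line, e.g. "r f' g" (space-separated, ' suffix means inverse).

f f g f' r

  after f: (2 3 5 6 4)
  after f: (2 5 4 3 6)
  after g: (1 6 5 4)
  after f': (1 5 6 3 2 4)
  after r: (1 3 6 2 5 4)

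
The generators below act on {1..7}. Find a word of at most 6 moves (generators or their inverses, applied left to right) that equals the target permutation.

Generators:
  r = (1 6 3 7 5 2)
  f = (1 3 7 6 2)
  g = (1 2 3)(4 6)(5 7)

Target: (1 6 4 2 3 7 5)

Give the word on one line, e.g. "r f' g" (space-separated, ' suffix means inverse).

  after f: (1 3 7 6 2)
  after r: (1 7 3 5 2 6)
  after r: (1 5)(2 3)
  after g: (1 7 5 2)(4 6)
  after f: (1 6 4 2 3 7 5)

f r r g f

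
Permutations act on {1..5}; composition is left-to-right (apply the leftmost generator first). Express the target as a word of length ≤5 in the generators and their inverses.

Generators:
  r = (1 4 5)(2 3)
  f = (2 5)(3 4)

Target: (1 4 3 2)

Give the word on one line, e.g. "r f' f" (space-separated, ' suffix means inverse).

r r f' r f'

  after r: (1 4 5)(2 3)
  after r: (1 5 4)
  after f': (1 2 5 3 4)
  after r: (1 3 5 2)
  after f': (1 4 3 2)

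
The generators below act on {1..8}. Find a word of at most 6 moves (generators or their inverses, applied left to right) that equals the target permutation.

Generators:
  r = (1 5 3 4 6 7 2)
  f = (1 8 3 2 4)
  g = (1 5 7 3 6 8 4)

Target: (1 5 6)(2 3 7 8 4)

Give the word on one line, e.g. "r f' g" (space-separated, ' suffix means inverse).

  after f': (1 4 2 3 8)
  after g': (1 8 4 2 7 5)(3 6)
  after f': (2 7 5 4 3 6 8)
  after r: (1 5 6 8)(3 7)
  after f': (1 5 6)(2 3 7 8 4)

f' g' f' r f'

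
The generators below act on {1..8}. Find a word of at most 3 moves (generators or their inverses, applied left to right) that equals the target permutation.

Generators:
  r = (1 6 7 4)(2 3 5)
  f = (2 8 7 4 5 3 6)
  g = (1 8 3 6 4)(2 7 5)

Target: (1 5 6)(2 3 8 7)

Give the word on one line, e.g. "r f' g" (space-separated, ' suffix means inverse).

r' f

  after r': (1 4 7 6)(2 5 3)
  after f: (1 5 6)(2 3 8 7)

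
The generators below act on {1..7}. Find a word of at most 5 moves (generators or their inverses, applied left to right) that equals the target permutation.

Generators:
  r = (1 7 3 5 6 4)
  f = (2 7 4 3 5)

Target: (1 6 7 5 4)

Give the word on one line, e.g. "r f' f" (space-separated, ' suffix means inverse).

  after f': (2 5 3 4 7)
  after f': (2 3 7 5 4)
  after r: (1 7 6 4 2 5)
  after f: (1 4 7 6 3 5)
  after r': (1 6 7 5 4)

f' f' r f r'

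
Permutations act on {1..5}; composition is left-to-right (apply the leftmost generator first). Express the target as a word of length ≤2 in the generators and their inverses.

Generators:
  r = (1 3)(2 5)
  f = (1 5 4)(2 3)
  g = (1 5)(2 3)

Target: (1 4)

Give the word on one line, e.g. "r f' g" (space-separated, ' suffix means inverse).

f' g'

  after f': (1 4 5)(2 3)
  after g': (1 4)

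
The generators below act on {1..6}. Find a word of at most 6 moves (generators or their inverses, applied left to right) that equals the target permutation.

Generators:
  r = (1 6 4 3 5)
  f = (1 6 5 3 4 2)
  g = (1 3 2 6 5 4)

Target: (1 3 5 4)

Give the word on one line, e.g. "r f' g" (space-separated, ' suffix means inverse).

g r' g g

  after g: (1 3 2 6 5 4)
  after r': (1 4 5 6 3 2)
  after g: (2 3 6)
  after g: (1 3 5 4)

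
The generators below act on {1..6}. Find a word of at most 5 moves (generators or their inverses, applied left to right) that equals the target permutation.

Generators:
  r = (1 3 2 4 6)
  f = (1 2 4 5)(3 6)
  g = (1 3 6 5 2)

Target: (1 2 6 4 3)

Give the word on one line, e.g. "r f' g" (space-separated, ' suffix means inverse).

r' g' f r' f'

  after r': (1 6 4 2 3)
  after g': (1 3 2)(4 5 6)
  after f: (1 6 5 3 4)
  after r': (1 4 6 5)(2 3)
  after f': (1 2 6 4 3)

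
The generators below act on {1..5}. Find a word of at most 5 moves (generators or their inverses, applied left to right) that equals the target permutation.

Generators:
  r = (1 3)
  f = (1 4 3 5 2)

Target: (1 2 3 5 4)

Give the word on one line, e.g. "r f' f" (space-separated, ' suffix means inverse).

f r' f r f'

  after f: (1 4 3 5 2)
  after r': (1 4)(2 3 5)
  after f: (1 3 2 5)
  after r: (2 5 3)
  after f': (1 2 3 5 4)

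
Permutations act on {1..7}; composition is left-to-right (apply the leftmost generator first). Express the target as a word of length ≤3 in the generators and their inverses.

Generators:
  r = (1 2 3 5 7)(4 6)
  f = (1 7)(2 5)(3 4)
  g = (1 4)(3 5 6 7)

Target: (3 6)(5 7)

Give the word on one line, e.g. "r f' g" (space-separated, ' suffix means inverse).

  after g: (1 4)(3 5 6 7)
  after g: (3 6)(5 7)

g g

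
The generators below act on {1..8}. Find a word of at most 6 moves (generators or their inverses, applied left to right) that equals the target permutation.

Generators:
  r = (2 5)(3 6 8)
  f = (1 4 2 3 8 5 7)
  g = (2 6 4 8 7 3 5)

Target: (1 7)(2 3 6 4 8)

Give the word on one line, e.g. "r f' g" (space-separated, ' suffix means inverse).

  after g': (2 5 3 7 8 4 6)
  after g': (2 3 8 6 5 7 4)
  after r': (2 8 3 6)(4 5 7)
  after f': (1 7)(2 3 6 4 8)

g' g' r' f'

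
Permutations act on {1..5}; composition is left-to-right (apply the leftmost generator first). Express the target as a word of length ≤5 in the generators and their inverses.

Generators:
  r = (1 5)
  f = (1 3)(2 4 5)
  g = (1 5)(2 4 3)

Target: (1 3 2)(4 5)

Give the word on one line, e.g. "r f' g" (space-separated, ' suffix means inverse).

  after g: (1 5)(2 4 3)
  after f: (1 2 5 3 4)
  after g': (1 3 2)(4 5)
  after r: (1 3 2 5 4)
  after r: (1 3 2)(4 5)

g f g' r r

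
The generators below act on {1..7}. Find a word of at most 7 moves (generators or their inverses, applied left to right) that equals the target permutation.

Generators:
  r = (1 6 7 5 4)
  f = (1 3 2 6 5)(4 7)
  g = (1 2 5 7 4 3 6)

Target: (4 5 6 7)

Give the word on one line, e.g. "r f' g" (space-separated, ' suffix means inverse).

  after g: (1 2 5 7 4 3 6)
  after f': (1 3 2 6 5 4)
  after g: (1 6 7 4 2)(3 5)
  after f: (1 5 2 3)(4 6)
  after f: (4 5 6 7)

g f' g f f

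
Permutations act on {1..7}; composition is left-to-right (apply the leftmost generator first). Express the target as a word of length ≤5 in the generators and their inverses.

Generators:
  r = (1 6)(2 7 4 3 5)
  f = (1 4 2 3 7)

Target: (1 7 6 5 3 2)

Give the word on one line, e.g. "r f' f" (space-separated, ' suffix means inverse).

  after f: (1 4 2 3 7)
  after r': (1 7 6)(2 4 5 3)
  after f': (1 3 4 5 2)(6 7)
  after r': (1 4 3 7)(2 6)
  after r': (1 7 6 5 3 2)

f r' f' r' r'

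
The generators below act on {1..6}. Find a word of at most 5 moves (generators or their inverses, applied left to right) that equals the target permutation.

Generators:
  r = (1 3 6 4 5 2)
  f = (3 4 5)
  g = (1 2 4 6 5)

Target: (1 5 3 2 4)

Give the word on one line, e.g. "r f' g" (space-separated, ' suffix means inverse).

  after g': (1 5 6 4 2)
  after f': (1 4 2)(3 5 6)
  after g: (1 6 3)
  after f: (1 6 4 5 3)
  after g: (1 5 3 2 4)

g' f' g f g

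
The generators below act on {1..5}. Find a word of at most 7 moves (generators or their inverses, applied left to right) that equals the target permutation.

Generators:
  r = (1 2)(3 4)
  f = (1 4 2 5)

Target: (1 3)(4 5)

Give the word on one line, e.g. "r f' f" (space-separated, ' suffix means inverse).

f r f' r r

  after f: (1 4 2 5)
  after r: (1 3 4)(2 5)
  after f': (1 3)(4 5)
  after r: (1 4 5 3 2)
  after r: (1 3)(4 5)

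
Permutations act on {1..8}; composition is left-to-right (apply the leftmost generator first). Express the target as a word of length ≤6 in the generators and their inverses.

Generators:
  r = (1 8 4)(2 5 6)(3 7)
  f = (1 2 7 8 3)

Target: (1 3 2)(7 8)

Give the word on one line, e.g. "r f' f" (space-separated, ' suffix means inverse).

r' r' r' f'

  after r': (1 4 8)(2 6 5)(3 7)
  after r': (1 8 4)(2 5 6)
  after r': (3 7)
  after f': (1 3 2)(7 8)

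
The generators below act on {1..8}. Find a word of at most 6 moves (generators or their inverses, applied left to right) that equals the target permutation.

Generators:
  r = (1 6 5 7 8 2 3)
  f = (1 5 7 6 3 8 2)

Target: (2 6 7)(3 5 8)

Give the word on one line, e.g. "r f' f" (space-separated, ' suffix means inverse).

f r r r f

  after f: (1 5 7 6 3 8 2)
  after r: (1 7 5 8 3 2 6)
  after r: (1 8)(2 5)
  after r: (1 2 7 8 6 5 3)
  after f: (2 6 7)(3 5 8)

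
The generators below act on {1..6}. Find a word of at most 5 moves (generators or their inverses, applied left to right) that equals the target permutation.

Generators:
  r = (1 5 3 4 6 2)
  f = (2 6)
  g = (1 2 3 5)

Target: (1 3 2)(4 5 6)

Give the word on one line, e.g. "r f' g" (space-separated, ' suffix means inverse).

g r' f g

  after g: (1 2 3 5)
  after r': (1 6 4 3)(2 5)
  after f: (1 2 5 6 4 3)
  after g: (1 3 2)(4 5 6)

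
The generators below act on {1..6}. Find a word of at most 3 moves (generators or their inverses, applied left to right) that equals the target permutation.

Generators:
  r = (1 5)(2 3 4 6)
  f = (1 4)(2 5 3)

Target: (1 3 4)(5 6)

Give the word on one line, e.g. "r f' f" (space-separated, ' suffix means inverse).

r' f' r

  after r': (1 5)(2 6 4 3)
  after f': (1 2 6)(4 5)
  after r: (1 3 4)(5 6)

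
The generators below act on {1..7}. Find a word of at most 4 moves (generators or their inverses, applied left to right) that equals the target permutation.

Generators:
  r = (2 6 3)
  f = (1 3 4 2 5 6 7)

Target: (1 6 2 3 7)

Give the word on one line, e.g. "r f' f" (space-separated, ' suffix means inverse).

f' r' r' f'

  after f': (1 7 6 5 2 4 3)
  after r': (1 7 2 4 6 5 3)
  after r': (1 7 3)(2 4)(5 6)
  after f': (1 6 2 3 7)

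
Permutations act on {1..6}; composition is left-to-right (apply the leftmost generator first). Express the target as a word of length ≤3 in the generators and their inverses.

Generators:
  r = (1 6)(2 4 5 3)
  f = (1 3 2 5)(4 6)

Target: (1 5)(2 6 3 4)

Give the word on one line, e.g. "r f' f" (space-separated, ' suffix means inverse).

r' f' r

  after r': (1 6)(2 3 5 4)
  after f': (1 4 3 2)(5 6)
  after r: (1 5)(2 6 3 4)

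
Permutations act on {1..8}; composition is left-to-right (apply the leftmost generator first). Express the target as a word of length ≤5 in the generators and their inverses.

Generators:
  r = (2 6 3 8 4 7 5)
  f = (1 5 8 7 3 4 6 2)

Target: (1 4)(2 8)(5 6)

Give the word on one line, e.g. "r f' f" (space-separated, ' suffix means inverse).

  after f': (1 2 6 4 3 7 8 5)
  after r: (1 6 7 4 8 2 3 5)
  after f: (1 2 4 7 6 3 8)
  after r: (1 6 8)(2 7 3 4 5)
  after f': (1 4)(2 8)(5 6)

f' r f r f'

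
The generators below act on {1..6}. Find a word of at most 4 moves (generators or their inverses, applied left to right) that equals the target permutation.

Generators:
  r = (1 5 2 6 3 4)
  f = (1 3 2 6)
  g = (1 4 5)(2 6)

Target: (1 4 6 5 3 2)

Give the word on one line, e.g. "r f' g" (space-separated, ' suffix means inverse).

  after f: (1 3 2 6)
  after r: (1 4)(2 3 6 5)
  after f': (1 4 6 5 3 2)

f r f'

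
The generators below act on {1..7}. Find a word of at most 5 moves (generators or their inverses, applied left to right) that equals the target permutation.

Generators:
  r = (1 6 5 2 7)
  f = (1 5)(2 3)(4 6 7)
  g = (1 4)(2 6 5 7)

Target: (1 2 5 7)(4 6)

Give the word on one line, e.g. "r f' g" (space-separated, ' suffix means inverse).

  after f': (1 5)(2 3)(4 7 6)
  after f': (4 6 7)
  after r: (1 6)(2 7 4 5)
  after g': (1 2 5 7)(4 6)

f' f' r g'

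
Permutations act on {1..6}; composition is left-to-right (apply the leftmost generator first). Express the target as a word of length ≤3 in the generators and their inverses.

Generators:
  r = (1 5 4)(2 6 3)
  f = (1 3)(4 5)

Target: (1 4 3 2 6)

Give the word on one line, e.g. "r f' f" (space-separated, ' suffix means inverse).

r f

  after r: (1 5 4)(2 6 3)
  after f: (1 4 3 2 6)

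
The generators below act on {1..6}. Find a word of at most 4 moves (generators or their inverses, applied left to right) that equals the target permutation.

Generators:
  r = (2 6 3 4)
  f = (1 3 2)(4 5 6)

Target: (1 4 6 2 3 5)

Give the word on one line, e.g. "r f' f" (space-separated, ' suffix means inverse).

  after f: (1 3 2)(4 5 6)
  after r': (1 6 3 4 5 2)
  after f: (1 4 6 2 3 5)

f r' f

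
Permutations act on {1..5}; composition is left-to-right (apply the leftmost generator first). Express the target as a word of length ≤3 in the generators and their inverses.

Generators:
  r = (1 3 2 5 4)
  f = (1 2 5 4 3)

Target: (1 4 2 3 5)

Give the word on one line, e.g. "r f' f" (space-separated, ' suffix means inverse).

  after f: (1 2 5 4 3)
  after f: (1 5 3 2 4)
  after f: (1 4 2 3 5)

f f f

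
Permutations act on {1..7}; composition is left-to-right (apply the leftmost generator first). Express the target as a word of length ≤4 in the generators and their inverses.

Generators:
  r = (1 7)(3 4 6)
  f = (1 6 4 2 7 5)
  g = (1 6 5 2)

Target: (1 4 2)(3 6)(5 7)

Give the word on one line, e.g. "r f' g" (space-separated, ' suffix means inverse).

f r'

  after f: (1 6 4 2 7 5)
  after r': (1 4 2)(3 6)(5 7)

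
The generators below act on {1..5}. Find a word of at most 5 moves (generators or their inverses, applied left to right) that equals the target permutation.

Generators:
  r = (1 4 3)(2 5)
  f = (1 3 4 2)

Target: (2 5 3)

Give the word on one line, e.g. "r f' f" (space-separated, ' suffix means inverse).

r' f r r

  after r': (1 3 4)(2 5)
  after f: (1 4 3 2 5)
  after r: (1 3 5 4)
  after r: (2 5 3)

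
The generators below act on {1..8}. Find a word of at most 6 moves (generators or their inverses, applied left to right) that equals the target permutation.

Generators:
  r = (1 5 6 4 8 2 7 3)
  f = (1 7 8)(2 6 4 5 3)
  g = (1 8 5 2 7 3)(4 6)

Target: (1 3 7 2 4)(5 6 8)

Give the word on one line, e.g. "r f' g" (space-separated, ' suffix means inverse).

  after r': (1 3 7 2 8 4 6 5)
  after g: (2 5 8 6)
  after r: (1 5 2 6 7 3)(4 8)
  after f: (1 3 7 2 4)(5 6 8)

r' g r f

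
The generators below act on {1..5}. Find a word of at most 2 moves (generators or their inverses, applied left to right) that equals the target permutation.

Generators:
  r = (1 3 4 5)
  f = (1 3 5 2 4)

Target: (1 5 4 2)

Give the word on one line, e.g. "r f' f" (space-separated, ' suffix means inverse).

f' r

  after f': (1 4 2 5 3)
  after r: (1 5 4 2)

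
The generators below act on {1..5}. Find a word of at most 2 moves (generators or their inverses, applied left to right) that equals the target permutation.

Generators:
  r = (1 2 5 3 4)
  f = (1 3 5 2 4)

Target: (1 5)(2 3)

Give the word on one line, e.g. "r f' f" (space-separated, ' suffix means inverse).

f r'

  after f: (1 3 5 2 4)
  after r': (1 5)(2 3)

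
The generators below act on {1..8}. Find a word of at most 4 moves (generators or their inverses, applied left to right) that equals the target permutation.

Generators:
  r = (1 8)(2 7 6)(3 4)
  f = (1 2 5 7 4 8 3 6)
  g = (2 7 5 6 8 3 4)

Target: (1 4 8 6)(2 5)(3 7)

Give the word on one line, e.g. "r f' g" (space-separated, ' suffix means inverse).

r f'

  after r: (1 8)(2 7 6)(3 4)
  after f': (1 4 8 6)(2 5)(3 7)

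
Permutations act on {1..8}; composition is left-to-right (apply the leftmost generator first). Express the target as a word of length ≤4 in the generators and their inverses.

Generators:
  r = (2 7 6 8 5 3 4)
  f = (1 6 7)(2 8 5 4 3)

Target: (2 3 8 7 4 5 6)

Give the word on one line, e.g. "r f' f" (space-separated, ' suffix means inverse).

  after r': (2 4 3 5 8 6 7)
  after r': (2 3 8 7 4 5 6)

r' r'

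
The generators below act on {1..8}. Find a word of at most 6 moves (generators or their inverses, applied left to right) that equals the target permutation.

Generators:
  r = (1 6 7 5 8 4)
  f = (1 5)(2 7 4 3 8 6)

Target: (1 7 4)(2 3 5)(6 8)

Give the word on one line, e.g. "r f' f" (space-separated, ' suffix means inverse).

  after f: (1 5)(2 7 4 3 8 6)
  after f: (2 4 8)(3 6 7)
  after r': (1 4 5 7 3)(2 8)
  after f': (1 7 4)(2 3 5)(6 8)

f f r' f'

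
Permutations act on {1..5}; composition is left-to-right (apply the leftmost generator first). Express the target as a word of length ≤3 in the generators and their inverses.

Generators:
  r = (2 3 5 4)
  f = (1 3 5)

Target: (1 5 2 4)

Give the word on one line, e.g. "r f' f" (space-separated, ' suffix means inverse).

  after f': (1 5 3)
  after r': (1 3)(2 4 5)
  after f: (1 5 2 4)

f' r' f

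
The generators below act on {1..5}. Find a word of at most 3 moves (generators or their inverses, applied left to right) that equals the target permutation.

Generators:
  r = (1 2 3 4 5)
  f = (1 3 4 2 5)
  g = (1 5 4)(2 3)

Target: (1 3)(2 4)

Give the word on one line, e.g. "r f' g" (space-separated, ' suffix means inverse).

  after g: (1 5 4)(2 3)
  after g: (1 4 5)
  after f': (1 3)(2 4)

g g f'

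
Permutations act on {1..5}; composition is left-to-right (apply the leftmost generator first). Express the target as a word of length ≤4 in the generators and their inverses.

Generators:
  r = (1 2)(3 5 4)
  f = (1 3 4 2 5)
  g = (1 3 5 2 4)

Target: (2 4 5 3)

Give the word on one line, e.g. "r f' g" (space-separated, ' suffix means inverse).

  after g: (1 3 5 2 4)
  after r: (1 5)(2 3 4)
  after f: (2 4 5 3)

g r f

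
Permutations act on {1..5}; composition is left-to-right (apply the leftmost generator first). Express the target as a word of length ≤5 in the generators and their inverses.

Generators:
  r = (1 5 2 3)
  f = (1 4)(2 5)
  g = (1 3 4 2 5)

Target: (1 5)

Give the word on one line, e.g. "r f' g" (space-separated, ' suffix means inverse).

f r g f

  after f: (1 4)(2 5)
  after r: (1 4 5 3)
  after g: (1 2 5 4)
  after f: (1 5)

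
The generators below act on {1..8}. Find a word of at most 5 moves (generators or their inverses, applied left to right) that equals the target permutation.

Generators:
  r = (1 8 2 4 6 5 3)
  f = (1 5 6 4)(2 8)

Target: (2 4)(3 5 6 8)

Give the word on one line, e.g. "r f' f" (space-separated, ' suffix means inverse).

r' r' f f f

  after r': (1 3 5 6 4 2 8)
  after r': (1 5 4 8 3 6 2)
  after f: (1 6 8 3 4 2 5)
  after f: (1 4 8 3)(2 6)
  after f: (2 4)(3 5 6 8)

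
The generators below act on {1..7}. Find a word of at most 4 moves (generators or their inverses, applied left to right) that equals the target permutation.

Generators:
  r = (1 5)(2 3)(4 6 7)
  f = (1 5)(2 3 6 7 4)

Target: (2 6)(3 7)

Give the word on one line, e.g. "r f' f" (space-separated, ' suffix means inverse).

f' f' r r

  after f': (1 5)(2 4 7 6 3)
  after f': (2 7 3 4 6)
  after r: (1 5)(2 4 7)(3 6)
  after r: (2 6)(3 7)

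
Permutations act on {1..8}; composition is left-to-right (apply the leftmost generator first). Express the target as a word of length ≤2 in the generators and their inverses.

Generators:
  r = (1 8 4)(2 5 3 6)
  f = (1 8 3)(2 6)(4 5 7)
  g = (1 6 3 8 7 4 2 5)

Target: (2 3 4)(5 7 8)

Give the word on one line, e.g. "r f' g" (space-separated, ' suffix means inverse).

f r'

  after f: (1 8 3)(2 6)(4 5 7)
  after r': (2 3 4)(5 7 8)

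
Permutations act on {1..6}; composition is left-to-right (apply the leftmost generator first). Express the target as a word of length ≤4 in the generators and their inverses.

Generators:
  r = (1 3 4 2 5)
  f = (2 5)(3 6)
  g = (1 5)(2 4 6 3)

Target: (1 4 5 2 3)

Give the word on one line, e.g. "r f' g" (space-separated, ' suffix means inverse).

  after g': (1 5)(2 3 6 4)
  after f: (1 2 6 4 5)
  after r': (1 4 2 6 3)
  after f: (1 4 5 2 3)

g' f r' f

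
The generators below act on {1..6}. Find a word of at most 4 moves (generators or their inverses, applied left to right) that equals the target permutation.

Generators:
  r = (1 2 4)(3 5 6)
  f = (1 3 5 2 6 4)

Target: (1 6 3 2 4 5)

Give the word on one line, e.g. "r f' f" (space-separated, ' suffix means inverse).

  after r': (1 4 2)(3 6 5)
  after f': (1 6 3 2 4 5)

r' f'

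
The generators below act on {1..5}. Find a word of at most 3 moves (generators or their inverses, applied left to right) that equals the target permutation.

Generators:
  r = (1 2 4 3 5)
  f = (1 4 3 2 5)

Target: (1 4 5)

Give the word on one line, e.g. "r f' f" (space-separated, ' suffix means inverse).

  after r': (1 5 3 4 2)
  after r': (1 3 2 5 4)
  after f': (1 4 5)

r' r' f'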